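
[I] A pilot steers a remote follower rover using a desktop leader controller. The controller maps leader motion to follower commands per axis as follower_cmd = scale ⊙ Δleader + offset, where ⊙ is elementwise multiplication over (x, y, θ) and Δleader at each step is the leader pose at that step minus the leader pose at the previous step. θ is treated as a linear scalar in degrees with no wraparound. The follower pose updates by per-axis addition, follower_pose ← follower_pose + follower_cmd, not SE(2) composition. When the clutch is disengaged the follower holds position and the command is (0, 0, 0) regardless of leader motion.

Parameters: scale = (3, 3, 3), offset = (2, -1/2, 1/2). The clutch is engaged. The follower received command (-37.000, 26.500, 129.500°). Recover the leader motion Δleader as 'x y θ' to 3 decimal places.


axis x: (-37.000 − 2) / (3) = -13.000
axis y: (26.500 − -1/2) / (3) = 9.000
axis θ: (129.500 − 1/2) / (3) = 43.000

-13.000 9.000 43.000


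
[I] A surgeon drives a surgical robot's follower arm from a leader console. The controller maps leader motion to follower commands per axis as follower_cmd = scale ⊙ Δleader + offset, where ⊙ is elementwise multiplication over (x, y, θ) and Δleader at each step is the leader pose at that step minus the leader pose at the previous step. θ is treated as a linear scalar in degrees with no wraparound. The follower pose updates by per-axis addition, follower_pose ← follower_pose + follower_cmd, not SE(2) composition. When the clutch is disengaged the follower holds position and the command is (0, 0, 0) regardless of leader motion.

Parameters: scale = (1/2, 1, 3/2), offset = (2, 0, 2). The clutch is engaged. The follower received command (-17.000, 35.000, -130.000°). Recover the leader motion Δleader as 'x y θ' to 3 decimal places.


-38.000 35.000 -88.000

axis x: (-17.000 − 2) / (1/2) = -38.000
axis y: (35.000 − 0) / (1) = 35.000
axis θ: (-130.000 − 2) / (3/2) = -88.000


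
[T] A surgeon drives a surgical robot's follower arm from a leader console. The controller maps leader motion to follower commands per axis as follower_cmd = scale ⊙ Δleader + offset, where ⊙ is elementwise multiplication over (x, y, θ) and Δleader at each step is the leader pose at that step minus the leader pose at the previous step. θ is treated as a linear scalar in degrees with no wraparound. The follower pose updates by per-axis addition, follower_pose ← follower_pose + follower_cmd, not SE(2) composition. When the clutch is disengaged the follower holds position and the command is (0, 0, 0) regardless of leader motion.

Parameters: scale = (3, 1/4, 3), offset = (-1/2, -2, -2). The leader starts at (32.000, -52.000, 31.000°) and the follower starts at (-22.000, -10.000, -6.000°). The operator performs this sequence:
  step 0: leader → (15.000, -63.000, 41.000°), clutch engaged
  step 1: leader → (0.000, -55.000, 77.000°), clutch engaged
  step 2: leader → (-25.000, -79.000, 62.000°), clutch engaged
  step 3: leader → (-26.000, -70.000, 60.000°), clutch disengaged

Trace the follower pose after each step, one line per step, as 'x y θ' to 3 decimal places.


-73.500 -14.750 22.000
-119.000 -14.750 128.000
-194.500 -22.750 81.000
-194.500 -22.750 81.000

step 0: Δleader=(-17.000, -11.000, 10.000°), engaged; cmd=(-51.500, -4.750, 28.000°) → follower=(-73.500, -14.750, 22.000°)
step 1: Δleader=(-15.000, 8.000, 36.000°), engaged; cmd=(-45.500, 0.000, 106.000°) → follower=(-119.000, -14.750, 128.000°)
step 2: Δleader=(-25.000, -24.000, -15.000°), engaged; cmd=(-75.500, -8.000, -47.000°) → follower=(-194.500, -22.750, 81.000°)
step 3: Δleader=(-1.000, 9.000, -2.000°), disengaged; cmd=(0,0,0) → follower holds at (-194.500, -22.750, 81.000°)


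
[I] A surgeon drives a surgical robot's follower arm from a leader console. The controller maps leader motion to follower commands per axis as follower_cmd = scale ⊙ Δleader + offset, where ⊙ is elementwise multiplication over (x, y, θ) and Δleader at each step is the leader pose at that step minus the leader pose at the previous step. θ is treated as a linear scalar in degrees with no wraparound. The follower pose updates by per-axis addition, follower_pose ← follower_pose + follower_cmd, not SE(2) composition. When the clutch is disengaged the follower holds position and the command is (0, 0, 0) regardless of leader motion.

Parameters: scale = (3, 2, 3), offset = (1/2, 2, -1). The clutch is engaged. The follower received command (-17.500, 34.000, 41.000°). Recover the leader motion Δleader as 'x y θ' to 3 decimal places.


-6.000 16.000 14.000

axis x: (-17.500 − 1/2) / (3) = -6.000
axis y: (34.000 − 2) / (2) = 16.000
axis θ: (41.000 − -1) / (3) = 14.000


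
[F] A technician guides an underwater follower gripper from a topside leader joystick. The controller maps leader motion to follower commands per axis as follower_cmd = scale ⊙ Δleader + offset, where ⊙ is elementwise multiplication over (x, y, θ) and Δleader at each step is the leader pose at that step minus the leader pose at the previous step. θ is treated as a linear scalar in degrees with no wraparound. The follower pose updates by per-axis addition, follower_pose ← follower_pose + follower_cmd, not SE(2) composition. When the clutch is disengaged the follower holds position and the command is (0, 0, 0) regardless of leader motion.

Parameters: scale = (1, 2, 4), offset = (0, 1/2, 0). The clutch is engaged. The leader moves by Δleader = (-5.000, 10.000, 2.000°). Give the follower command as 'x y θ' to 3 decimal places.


axis x: 1·-5.000 + 0 = -5.000
axis y: 2·10.000 + 1/2 = 20.500
axis θ: 4·2.000 + 0 = 8.000

-5.000 20.500 8.000


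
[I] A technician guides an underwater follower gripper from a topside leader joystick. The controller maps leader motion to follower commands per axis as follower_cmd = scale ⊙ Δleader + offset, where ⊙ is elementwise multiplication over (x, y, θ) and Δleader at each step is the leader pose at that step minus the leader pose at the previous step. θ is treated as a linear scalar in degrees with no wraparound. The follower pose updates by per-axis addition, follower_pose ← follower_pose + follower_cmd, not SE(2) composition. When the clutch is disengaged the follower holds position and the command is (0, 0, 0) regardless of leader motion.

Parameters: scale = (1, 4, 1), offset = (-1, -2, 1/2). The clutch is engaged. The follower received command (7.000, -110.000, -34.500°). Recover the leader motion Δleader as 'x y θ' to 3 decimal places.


8.000 -27.000 -35.000

axis x: (7.000 − -1) / (1) = 8.000
axis y: (-110.000 − -2) / (4) = -27.000
axis θ: (-34.500 − 1/2) / (1) = -35.000


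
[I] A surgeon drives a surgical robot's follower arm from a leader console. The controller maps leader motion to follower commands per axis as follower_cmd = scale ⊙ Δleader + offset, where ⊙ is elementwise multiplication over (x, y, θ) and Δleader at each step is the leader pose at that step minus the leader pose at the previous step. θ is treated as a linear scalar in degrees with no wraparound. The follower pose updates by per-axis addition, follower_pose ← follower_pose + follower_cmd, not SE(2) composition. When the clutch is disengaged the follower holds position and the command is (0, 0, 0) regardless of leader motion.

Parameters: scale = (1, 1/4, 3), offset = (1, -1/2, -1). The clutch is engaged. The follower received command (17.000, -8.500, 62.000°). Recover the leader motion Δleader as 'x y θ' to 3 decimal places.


axis x: (17.000 − 1) / (1) = 16.000
axis y: (-8.500 − -1/2) / (1/4) = -32.000
axis θ: (62.000 − -1) / (3) = 21.000

16.000 -32.000 21.000


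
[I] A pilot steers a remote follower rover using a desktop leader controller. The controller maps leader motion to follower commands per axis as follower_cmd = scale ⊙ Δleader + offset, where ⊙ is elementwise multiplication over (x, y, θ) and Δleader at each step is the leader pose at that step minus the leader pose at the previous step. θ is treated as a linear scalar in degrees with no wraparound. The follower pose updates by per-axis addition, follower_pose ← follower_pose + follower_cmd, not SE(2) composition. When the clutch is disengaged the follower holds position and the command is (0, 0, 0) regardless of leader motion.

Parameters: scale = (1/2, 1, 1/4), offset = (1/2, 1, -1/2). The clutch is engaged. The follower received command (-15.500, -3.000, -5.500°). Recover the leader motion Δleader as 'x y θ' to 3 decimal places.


axis x: (-15.500 − 1/2) / (1/2) = -32.000
axis y: (-3.000 − 1) / (1) = -4.000
axis θ: (-5.500 − -1/2) / (1/4) = -20.000

-32.000 -4.000 -20.000


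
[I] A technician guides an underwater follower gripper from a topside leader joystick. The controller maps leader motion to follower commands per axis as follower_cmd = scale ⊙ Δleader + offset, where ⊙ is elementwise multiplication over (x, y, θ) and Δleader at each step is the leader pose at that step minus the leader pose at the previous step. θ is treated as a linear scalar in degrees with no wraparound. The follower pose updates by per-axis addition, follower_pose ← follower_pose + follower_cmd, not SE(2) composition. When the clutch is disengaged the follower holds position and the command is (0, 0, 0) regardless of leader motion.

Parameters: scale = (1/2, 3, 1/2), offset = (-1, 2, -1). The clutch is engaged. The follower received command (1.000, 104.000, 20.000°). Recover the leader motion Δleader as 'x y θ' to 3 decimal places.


axis x: (1.000 − -1) / (1/2) = 4.000
axis y: (104.000 − 2) / (3) = 34.000
axis θ: (20.000 − -1) / (1/2) = 42.000

4.000 34.000 42.000


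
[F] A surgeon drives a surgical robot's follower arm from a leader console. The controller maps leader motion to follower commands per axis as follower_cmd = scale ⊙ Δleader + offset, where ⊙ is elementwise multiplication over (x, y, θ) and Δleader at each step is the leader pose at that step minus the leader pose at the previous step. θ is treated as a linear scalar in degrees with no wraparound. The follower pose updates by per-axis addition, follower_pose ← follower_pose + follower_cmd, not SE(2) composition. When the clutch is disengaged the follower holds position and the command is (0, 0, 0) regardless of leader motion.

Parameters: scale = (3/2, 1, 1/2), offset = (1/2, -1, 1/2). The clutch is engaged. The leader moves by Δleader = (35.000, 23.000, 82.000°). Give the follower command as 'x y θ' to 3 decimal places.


axis x: 3/2·35.000 + 1/2 = 53.000
axis y: 1·23.000 + -1 = 22.000
axis θ: 1/2·82.000 + 1/2 = 41.500

53.000 22.000 41.500


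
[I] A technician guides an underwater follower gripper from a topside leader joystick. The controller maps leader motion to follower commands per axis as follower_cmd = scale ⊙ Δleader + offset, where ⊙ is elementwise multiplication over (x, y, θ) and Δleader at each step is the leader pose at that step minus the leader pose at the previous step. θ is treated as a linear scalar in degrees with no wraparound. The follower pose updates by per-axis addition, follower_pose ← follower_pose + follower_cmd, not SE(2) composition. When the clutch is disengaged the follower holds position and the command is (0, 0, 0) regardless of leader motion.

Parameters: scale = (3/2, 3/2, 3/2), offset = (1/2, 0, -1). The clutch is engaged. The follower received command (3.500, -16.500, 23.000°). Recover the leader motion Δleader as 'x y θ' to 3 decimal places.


2.000 -11.000 16.000

axis x: (3.500 − 1/2) / (3/2) = 2.000
axis y: (-16.500 − 0) / (3/2) = -11.000
axis θ: (23.000 − -1) / (3/2) = 16.000


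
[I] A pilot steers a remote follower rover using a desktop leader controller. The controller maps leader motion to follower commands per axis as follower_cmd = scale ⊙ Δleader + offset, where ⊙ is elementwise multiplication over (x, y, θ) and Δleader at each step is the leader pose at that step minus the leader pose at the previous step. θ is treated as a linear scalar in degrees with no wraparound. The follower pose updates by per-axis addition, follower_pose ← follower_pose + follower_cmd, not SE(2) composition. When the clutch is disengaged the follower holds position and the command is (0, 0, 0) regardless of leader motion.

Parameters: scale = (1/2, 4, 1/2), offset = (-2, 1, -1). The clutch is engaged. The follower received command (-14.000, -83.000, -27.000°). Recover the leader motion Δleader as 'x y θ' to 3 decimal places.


-24.000 -21.000 -52.000

axis x: (-14.000 − -2) / (1/2) = -24.000
axis y: (-83.000 − 1) / (4) = -21.000
axis θ: (-27.000 − -1) / (1/2) = -52.000


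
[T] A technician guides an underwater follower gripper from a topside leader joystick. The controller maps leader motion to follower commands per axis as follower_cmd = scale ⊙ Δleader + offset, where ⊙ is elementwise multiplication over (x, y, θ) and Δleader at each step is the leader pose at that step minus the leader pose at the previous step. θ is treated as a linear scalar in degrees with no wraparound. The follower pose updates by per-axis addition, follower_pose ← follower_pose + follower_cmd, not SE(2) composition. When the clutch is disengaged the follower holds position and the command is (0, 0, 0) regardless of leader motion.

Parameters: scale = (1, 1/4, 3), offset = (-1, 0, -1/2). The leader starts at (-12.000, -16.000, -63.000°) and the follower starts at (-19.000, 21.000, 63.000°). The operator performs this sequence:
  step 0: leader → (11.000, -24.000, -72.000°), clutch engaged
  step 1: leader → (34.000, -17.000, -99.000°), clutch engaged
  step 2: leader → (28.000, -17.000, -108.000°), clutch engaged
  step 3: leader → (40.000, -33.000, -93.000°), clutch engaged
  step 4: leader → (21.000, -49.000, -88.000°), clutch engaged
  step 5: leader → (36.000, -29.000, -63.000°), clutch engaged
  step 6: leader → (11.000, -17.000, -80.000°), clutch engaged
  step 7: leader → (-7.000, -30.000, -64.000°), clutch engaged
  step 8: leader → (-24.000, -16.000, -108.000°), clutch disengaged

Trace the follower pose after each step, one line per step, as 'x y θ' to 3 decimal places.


step 0: Δleader=(23.000, -8.000, -9.000°), engaged; cmd=(22.000, -2.000, -27.500°) → follower=(3.000, 19.000, 35.500°)
step 1: Δleader=(23.000, 7.000, -27.000°), engaged; cmd=(22.000, 1.750, -81.500°) → follower=(25.000, 20.750, -46.000°)
step 2: Δleader=(-6.000, 0.000, -9.000°), engaged; cmd=(-7.000, 0.000, -27.500°) → follower=(18.000, 20.750, -73.500°)
step 3: Δleader=(12.000, -16.000, 15.000°), engaged; cmd=(11.000, -4.000, 44.500°) → follower=(29.000, 16.750, -29.000°)
step 4: Δleader=(-19.000, -16.000, 5.000°), engaged; cmd=(-20.000, -4.000, 14.500°) → follower=(9.000, 12.750, -14.500°)
step 5: Δleader=(15.000, 20.000, 25.000°), engaged; cmd=(14.000, 5.000, 74.500°) → follower=(23.000, 17.750, 60.000°)
step 6: Δleader=(-25.000, 12.000, -17.000°), engaged; cmd=(-26.000, 3.000, -51.500°) → follower=(-3.000, 20.750, 8.500°)
step 7: Δleader=(-18.000, -13.000, 16.000°), engaged; cmd=(-19.000, -3.250, 47.500°) → follower=(-22.000, 17.500, 56.000°)
step 8: Δleader=(-17.000, 14.000, -44.000°), disengaged; cmd=(0,0,0) → follower holds at (-22.000, 17.500, 56.000°)

3.000 19.000 35.500
25.000 20.750 -46.000
18.000 20.750 -73.500
29.000 16.750 -29.000
9.000 12.750 -14.500
23.000 17.750 60.000
-3.000 20.750 8.500
-22.000 17.500 56.000
-22.000 17.500 56.000


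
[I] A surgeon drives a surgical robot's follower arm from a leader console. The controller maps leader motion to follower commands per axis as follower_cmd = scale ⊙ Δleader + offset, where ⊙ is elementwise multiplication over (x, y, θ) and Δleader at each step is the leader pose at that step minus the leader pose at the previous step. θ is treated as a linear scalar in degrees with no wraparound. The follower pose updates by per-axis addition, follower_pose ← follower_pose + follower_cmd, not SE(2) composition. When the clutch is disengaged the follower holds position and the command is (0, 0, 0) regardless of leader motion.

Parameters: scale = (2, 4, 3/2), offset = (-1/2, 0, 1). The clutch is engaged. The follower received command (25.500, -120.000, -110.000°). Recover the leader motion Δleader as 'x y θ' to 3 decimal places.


13.000 -30.000 -74.000

axis x: (25.500 − -1/2) / (2) = 13.000
axis y: (-120.000 − 0) / (4) = -30.000
axis θ: (-110.000 − 1) / (3/2) = -74.000


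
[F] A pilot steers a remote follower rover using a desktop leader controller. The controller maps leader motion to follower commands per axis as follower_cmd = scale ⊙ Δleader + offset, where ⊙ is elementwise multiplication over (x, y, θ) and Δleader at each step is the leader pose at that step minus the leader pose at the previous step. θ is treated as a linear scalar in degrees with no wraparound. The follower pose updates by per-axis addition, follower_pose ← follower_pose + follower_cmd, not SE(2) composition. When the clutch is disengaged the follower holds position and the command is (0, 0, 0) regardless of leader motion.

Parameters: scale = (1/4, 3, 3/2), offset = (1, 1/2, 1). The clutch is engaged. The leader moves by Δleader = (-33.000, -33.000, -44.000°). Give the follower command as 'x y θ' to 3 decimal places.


axis x: 1/4·-33.000 + 1 = -7.250
axis y: 3·-33.000 + 1/2 = -98.500
axis θ: 3/2·-44.000 + 1 = -65.000

-7.250 -98.500 -65.000


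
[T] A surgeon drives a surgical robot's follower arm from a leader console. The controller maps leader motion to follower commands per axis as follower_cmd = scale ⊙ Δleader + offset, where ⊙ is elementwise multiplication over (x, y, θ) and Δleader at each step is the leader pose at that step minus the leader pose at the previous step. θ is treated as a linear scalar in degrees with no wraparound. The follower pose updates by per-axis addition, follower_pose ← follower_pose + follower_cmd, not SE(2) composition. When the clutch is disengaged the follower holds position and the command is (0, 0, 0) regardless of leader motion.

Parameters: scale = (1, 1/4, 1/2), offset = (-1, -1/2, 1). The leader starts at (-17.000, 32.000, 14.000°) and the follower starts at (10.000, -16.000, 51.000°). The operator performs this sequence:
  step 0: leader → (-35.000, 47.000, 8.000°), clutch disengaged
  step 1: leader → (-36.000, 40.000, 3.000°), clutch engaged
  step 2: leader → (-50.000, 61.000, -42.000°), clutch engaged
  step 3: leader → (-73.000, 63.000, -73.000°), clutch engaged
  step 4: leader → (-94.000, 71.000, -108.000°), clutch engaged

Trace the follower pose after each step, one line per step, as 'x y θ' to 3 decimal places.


step 0: Δleader=(-18.000, 15.000, -6.000°), disengaged; cmd=(0,0,0) → follower holds at (10.000, -16.000, 51.000°)
step 1: Δleader=(-1.000, -7.000, -5.000°), engaged; cmd=(-2.000, -2.250, -1.500°) → follower=(8.000, -18.250, 49.500°)
step 2: Δleader=(-14.000, 21.000, -45.000°), engaged; cmd=(-15.000, 4.750, -21.500°) → follower=(-7.000, -13.500, 28.000°)
step 3: Δleader=(-23.000, 2.000, -31.000°), engaged; cmd=(-24.000, 0.000, -14.500°) → follower=(-31.000, -13.500, 13.500°)
step 4: Δleader=(-21.000, 8.000, -35.000°), engaged; cmd=(-22.000, 1.500, -16.500°) → follower=(-53.000, -12.000, -3.000°)

10.000 -16.000 51.000
8.000 -18.250 49.500
-7.000 -13.500 28.000
-31.000 -13.500 13.500
-53.000 -12.000 -3.000


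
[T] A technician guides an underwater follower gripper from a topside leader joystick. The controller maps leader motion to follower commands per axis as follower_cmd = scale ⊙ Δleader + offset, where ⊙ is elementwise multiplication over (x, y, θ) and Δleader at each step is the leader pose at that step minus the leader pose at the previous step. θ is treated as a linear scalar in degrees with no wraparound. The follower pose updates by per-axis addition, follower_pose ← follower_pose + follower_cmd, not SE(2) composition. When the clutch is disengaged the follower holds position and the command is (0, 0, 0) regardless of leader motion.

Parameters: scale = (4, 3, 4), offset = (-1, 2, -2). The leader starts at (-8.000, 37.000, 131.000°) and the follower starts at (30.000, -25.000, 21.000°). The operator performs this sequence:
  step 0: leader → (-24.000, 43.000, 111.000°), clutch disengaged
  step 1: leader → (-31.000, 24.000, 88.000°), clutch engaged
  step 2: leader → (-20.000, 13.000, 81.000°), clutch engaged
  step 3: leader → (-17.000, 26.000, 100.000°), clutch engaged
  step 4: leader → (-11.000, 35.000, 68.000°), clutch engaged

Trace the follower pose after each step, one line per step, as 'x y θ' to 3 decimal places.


30.000 -25.000 21.000
1.000 -80.000 -73.000
44.000 -111.000 -103.000
55.000 -70.000 -29.000
78.000 -41.000 -159.000

step 0: Δleader=(-16.000, 6.000, -20.000°), disengaged; cmd=(0,0,0) → follower holds at (30.000, -25.000, 21.000°)
step 1: Δleader=(-7.000, -19.000, -23.000°), engaged; cmd=(-29.000, -55.000, -94.000°) → follower=(1.000, -80.000, -73.000°)
step 2: Δleader=(11.000, -11.000, -7.000°), engaged; cmd=(43.000, -31.000, -30.000°) → follower=(44.000, -111.000, -103.000°)
step 3: Δleader=(3.000, 13.000, 19.000°), engaged; cmd=(11.000, 41.000, 74.000°) → follower=(55.000, -70.000, -29.000°)
step 4: Δleader=(6.000, 9.000, -32.000°), engaged; cmd=(23.000, 29.000, -130.000°) → follower=(78.000, -41.000, -159.000°)


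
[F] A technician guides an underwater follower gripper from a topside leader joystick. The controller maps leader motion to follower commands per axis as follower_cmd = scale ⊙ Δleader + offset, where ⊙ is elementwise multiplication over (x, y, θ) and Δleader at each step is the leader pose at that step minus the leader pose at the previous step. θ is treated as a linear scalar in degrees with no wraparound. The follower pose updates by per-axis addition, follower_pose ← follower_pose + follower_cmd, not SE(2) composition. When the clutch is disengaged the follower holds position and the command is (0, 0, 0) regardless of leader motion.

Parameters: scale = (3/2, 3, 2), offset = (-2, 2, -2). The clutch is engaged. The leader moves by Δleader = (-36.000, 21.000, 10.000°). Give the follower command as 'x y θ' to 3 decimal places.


-56.000 65.000 18.000

axis x: 3/2·-36.000 + -2 = -56.000
axis y: 3·21.000 + 2 = 65.000
axis θ: 2·10.000 + -2 = 18.000


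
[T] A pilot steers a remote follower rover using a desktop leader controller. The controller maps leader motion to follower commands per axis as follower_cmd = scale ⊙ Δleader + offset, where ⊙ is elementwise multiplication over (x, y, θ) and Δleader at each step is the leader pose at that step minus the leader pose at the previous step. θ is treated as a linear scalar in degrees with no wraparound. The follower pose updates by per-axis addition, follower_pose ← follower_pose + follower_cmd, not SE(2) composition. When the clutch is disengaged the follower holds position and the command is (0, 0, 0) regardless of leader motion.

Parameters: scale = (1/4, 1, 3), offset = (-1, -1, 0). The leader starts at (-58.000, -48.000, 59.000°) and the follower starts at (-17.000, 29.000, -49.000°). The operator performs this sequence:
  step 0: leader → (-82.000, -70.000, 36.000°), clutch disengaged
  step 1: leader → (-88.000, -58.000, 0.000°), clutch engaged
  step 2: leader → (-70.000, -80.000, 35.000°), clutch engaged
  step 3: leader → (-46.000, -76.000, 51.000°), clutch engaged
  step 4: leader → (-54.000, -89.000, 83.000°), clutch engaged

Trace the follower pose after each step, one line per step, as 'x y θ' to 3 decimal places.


step 0: Δleader=(-24.000, -22.000, -23.000°), disengaged; cmd=(0,0,0) → follower holds at (-17.000, 29.000, -49.000°)
step 1: Δleader=(-6.000, 12.000, -36.000°), engaged; cmd=(-2.500, 11.000, -108.000°) → follower=(-19.500, 40.000, -157.000°)
step 2: Δleader=(18.000, -22.000, 35.000°), engaged; cmd=(3.500, -23.000, 105.000°) → follower=(-16.000, 17.000, -52.000°)
step 3: Δleader=(24.000, 4.000, 16.000°), engaged; cmd=(5.000, 3.000, 48.000°) → follower=(-11.000, 20.000, -4.000°)
step 4: Δleader=(-8.000, -13.000, 32.000°), engaged; cmd=(-3.000, -14.000, 96.000°) → follower=(-14.000, 6.000, 92.000°)

-17.000 29.000 -49.000
-19.500 40.000 -157.000
-16.000 17.000 -52.000
-11.000 20.000 -4.000
-14.000 6.000 92.000


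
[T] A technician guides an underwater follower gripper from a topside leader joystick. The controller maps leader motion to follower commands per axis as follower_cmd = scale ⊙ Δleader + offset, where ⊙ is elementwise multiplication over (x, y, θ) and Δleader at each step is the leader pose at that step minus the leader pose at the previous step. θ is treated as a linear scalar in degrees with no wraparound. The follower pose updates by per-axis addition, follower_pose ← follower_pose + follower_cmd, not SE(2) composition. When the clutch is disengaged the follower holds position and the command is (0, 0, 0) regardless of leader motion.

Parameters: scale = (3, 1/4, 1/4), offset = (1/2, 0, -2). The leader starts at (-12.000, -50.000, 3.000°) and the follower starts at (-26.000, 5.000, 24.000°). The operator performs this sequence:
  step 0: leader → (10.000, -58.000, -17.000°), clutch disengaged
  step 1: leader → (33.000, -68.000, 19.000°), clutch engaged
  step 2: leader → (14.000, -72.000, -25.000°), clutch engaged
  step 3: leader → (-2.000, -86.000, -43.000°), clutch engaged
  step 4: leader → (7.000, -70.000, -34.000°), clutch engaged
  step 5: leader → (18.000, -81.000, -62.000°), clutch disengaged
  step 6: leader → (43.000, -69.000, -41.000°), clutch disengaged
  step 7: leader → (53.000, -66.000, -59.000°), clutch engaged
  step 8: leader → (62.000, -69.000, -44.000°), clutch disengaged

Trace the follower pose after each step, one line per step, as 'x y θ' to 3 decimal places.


step 0: Δleader=(22.000, -8.000, -20.000°), disengaged; cmd=(0,0,0) → follower holds at (-26.000, 5.000, 24.000°)
step 1: Δleader=(23.000, -10.000, 36.000°), engaged; cmd=(69.500, -2.500, 7.000°) → follower=(43.500, 2.500, 31.000°)
step 2: Δleader=(-19.000, -4.000, -44.000°), engaged; cmd=(-56.500, -1.000, -13.000°) → follower=(-13.000, 1.500, 18.000°)
step 3: Δleader=(-16.000, -14.000, -18.000°), engaged; cmd=(-47.500, -3.500, -6.500°) → follower=(-60.500, -2.000, 11.500°)
step 4: Δleader=(9.000, 16.000, 9.000°), engaged; cmd=(27.500, 4.000, 0.250°) → follower=(-33.000, 2.000, 11.750°)
step 5: Δleader=(11.000, -11.000, -28.000°), disengaged; cmd=(0,0,0) → follower holds at (-33.000, 2.000, 11.750°)
step 6: Δleader=(25.000, 12.000, 21.000°), disengaged; cmd=(0,0,0) → follower holds at (-33.000, 2.000, 11.750°)
step 7: Δleader=(10.000, 3.000, -18.000°), engaged; cmd=(30.500, 0.750, -6.500°) → follower=(-2.500, 2.750, 5.250°)
step 8: Δleader=(9.000, -3.000, 15.000°), disengaged; cmd=(0,0,0) → follower holds at (-2.500, 2.750, 5.250°)

-26.000 5.000 24.000
43.500 2.500 31.000
-13.000 1.500 18.000
-60.500 -2.000 11.500
-33.000 2.000 11.750
-33.000 2.000 11.750
-33.000 2.000 11.750
-2.500 2.750 5.250
-2.500 2.750 5.250


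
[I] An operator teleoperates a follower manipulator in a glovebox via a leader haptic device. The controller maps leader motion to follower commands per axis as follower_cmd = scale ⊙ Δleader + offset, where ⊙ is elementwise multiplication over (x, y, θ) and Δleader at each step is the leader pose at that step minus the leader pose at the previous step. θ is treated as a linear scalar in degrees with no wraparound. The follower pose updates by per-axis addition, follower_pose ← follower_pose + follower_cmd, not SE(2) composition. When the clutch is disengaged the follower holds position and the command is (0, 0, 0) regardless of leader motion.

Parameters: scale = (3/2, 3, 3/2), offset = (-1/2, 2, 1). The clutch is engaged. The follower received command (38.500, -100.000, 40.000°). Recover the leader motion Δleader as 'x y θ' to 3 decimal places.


axis x: (38.500 − -1/2) / (3/2) = 26.000
axis y: (-100.000 − 2) / (3) = -34.000
axis θ: (40.000 − 1) / (3/2) = 26.000

26.000 -34.000 26.000


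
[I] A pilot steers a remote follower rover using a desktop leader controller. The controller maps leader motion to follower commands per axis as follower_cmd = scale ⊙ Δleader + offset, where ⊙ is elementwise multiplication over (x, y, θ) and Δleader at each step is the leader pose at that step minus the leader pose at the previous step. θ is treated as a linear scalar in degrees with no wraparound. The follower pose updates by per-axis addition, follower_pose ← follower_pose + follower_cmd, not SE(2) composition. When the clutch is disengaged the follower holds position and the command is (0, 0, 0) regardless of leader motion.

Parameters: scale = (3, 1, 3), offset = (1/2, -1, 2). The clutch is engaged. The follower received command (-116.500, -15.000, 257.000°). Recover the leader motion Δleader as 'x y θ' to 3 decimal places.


axis x: (-116.500 − 1/2) / (3) = -39.000
axis y: (-15.000 − -1) / (1) = -14.000
axis θ: (257.000 − 2) / (3) = 85.000

-39.000 -14.000 85.000


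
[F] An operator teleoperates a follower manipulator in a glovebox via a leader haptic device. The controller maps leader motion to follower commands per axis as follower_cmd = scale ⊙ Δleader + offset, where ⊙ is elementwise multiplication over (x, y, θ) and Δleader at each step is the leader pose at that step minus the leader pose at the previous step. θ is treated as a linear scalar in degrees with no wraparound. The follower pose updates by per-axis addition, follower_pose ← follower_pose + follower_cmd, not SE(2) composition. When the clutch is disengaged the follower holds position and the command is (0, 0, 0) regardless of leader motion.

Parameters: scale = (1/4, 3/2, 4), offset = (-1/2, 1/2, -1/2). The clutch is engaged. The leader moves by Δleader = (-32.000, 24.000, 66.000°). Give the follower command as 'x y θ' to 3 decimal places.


axis x: 1/4·-32.000 + -1/2 = -8.500
axis y: 3/2·24.000 + 1/2 = 36.500
axis θ: 4·66.000 + -1/2 = 263.500

-8.500 36.500 263.500


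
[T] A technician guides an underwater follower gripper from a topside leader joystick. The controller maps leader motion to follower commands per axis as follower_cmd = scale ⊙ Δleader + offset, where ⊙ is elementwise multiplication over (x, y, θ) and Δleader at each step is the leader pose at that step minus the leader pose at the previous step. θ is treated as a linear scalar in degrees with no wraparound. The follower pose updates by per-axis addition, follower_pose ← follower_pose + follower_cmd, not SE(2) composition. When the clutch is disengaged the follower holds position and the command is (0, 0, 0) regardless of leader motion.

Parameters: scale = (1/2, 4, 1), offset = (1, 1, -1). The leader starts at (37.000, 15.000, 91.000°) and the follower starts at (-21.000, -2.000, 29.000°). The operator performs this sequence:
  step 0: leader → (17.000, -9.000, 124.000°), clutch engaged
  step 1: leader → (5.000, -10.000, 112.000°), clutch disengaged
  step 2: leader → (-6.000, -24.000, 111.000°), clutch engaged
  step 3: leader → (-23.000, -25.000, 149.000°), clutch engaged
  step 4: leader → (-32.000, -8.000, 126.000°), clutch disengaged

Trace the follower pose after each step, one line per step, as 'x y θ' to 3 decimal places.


step 0: Δleader=(-20.000, -24.000, 33.000°), engaged; cmd=(-9.000, -95.000, 32.000°) → follower=(-30.000, -97.000, 61.000°)
step 1: Δleader=(-12.000, -1.000, -12.000°), disengaged; cmd=(0,0,0) → follower holds at (-30.000, -97.000, 61.000°)
step 2: Δleader=(-11.000, -14.000, -1.000°), engaged; cmd=(-4.500, -55.000, -2.000°) → follower=(-34.500, -152.000, 59.000°)
step 3: Δleader=(-17.000, -1.000, 38.000°), engaged; cmd=(-7.500, -3.000, 37.000°) → follower=(-42.000, -155.000, 96.000°)
step 4: Δleader=(-9.000, 17.000, -23.000°), disengaged; cmd=(0,0,0) → follower holds at (-42.000, -155.000, 96.000°)

-30.000 -97.000 61.000
-30.000 -97.000 61.000
-34.500 -152.000 59.000
-42.000 -155.000 96.000
-42.000 -155.000 96.000


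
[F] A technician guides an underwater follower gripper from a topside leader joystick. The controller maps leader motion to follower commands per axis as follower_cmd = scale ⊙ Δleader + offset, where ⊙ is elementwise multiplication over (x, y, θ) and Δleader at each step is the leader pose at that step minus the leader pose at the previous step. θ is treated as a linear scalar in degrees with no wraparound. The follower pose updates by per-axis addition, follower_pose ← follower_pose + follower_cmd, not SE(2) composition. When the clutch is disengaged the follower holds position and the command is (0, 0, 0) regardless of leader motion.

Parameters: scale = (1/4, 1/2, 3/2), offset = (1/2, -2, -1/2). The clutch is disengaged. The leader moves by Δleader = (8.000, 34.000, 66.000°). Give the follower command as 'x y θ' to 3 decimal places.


clutch disengaged → follower holds; cmd = (0, 0, 0)

0.000 0.000 0.000


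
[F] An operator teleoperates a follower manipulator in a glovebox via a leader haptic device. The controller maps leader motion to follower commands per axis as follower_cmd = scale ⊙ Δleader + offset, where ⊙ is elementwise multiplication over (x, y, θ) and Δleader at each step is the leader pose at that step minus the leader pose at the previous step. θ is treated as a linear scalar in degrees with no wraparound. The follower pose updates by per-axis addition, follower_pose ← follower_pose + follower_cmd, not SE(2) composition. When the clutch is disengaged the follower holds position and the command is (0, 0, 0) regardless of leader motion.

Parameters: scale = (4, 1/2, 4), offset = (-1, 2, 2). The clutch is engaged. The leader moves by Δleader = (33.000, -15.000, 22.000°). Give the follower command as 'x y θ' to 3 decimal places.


axis x: 4·33.000 + -1 = 131.000
axis y: 1/2·-15.000 + 2 = -5.500
axis θ: 4·22.000 + 2 = 90.000

131.000 -5.500 90.000


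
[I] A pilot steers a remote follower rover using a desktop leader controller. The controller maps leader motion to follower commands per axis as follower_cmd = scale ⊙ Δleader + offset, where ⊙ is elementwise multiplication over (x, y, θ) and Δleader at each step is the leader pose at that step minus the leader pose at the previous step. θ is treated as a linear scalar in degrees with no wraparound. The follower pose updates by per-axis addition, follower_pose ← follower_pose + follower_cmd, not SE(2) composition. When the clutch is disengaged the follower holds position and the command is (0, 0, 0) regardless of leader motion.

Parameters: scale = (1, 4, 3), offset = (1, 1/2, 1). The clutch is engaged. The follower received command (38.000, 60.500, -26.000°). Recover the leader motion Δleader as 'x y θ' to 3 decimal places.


axis x: (38.000 − 1) / (1) = 37.000
axis y: (60.500 − 1/2) / (4) = 15.000
axis θ: (-26.000 − 1) / (3) = -9.000

37.000 15.000 -9.000


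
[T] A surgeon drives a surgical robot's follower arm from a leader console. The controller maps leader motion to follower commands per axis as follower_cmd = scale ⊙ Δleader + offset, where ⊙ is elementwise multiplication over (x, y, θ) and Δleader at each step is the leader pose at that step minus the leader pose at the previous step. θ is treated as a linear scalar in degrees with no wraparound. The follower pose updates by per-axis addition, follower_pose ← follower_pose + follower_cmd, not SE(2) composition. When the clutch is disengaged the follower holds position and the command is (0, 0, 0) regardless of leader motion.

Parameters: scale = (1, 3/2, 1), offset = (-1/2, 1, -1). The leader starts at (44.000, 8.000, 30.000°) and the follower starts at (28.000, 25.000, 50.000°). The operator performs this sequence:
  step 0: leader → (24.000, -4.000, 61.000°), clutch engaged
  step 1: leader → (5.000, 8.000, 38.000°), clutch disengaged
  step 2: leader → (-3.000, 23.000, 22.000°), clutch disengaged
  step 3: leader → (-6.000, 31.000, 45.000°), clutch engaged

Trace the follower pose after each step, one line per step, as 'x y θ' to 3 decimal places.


step 0: Δleader=(-20.000, -12.000, 31.000°), engaged; cmd=(-20.500, -17.000, 30.000°) → follower=(7.500, 8.000, 80.000°)
step 1: Δleader=(-19.000, 12.000, -23.000°), disengaged; cmd=(0,0,0) → follower holds at (7.500, 8.000, 80.000°)
step 2: Δleader=(-8.000, 15.000, -16.000°), disengaged; cmd=(0,0,0) → follower holds at (7.500, 8.000, 80.000°)
step 3: Δleader=(-3.000, 8.000, 23.000°), engaged; cmd=(-3.500, 13.000, 22.000°) → follower=(4.000, 21.000, 102.000°)

7.500 8.000 80.000
7.500 8.000 80.000
7.500 8.000 80.000
4.000 21.000 102.000


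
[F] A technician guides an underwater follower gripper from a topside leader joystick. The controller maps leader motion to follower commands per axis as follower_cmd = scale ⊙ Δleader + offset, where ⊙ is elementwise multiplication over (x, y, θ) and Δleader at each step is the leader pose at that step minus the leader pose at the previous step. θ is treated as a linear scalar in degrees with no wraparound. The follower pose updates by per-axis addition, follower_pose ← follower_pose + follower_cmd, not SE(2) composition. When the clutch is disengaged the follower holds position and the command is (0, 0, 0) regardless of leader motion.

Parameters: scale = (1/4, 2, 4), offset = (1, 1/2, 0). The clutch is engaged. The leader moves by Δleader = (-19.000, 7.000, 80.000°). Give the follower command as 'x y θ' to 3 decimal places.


-3.750 14.500 320.000

axis x: 1/4·-19.000 + 1 = -3.750
axis y: 2·7.000 + 1/2 = 14.500
axis θ: 4·80.000 + 0 = 320.000


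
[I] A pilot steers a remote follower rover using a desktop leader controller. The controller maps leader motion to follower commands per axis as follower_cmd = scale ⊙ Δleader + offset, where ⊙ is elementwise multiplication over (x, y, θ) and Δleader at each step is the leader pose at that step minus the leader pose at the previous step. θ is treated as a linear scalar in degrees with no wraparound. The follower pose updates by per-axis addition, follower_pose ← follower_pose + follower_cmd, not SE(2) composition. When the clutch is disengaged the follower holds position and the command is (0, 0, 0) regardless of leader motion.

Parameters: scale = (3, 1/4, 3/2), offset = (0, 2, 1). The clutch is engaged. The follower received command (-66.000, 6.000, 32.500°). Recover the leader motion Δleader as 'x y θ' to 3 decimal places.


axis x: (-66.000 − 0) / (3) = -22.000
axis y: (6.000 − 2) / (1/4) = 16.000
axis θ: (32.500 − 1) / (3/2) = 21.000

-22.000 16.000 21.000


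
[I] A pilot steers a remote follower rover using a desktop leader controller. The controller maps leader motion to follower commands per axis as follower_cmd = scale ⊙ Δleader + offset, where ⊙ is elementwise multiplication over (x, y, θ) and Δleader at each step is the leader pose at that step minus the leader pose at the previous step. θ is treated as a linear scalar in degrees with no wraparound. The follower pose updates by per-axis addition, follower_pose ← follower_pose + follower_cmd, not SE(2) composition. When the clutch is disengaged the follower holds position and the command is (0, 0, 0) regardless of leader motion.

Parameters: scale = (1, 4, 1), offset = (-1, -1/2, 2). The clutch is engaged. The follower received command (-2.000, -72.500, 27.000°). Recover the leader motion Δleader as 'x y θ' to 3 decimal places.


axis x: (-2.000 − -1) / (1) = -1.000
axis y: (-72.500 − -1/2) / (4) = -18.000
axis θ: (27.000 − 2) / (1) = 25.000

-1.000 -18.000 25.000


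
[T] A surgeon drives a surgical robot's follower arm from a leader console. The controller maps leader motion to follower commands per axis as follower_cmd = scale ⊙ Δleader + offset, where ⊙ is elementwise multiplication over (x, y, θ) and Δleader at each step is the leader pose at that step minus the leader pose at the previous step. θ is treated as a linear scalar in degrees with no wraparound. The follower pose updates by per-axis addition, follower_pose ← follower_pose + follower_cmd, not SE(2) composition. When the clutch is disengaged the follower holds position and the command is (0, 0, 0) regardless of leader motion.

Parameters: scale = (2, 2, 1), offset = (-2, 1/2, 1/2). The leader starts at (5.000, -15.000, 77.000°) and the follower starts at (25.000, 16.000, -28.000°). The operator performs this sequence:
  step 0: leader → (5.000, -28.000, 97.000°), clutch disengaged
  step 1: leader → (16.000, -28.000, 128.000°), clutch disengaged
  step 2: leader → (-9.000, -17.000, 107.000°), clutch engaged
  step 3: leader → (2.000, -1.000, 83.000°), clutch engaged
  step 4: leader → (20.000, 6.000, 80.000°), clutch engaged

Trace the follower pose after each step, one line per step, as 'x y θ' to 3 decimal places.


step 0: Δleader=(0.000, -13.000, 20.000°), disengaged; cmd=(0,0,0) → follower holds at (25.000, 16.000, -28.000°)
step 1: Δleader=(11.000, 0.000, 31.000°), disengaged; cmd=(0,0,0) → follower holds at (25.000, 16.000, -28.000°)
step 2: Δleader=(-25.000, 11.000, -21.000°), engaged; cmd=(-52.000, 22.500, -20.500°) → follower=(-27.000, 38.500, -48.500°)
step 3: Δleader=(11.000, 16.000, -24.000°), engaged; cmd=(20.000, 32.500, -23.500°) → follower=(-7.000, 71.000, -72.000°)
step 4: Δleader=(18.000, 7.000, -3.000°), engaged; cmd=(34.000, 14.500, -2.500°) → follower=(27.000, 85.500, -74.500°)

25.000 16.000 -28.000
25.000 16.000 -28.000
-27.000 38.500 -48.500
-7.000 71.000 -72.000
27.000 85.500 -74.500
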